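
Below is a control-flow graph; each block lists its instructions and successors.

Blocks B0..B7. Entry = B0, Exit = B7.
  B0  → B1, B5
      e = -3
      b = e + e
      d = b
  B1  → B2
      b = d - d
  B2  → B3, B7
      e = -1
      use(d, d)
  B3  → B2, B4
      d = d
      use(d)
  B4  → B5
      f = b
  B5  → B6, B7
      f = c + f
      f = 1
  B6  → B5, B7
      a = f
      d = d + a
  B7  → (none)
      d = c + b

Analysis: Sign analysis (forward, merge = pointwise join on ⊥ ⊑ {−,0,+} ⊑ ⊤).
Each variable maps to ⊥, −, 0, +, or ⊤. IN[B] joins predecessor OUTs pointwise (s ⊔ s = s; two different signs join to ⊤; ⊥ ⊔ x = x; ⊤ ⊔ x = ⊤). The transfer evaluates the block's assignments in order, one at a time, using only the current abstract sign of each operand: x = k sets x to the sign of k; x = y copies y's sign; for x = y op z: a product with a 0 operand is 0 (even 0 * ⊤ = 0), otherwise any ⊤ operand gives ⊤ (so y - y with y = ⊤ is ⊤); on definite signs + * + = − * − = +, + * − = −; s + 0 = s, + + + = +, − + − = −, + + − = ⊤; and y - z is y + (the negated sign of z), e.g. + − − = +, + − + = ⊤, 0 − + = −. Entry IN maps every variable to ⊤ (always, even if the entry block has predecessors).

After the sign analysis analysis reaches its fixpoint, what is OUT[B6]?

Answer: {a: +, b: ⊤, c: ⊤, d: ⊤, e: -, f: +}

Working:
Fixpoint table:
  B0:  IN=(all ⊤)  OUT={b:-, d:-, e:-; rest ⊤}
  B1:  IN={b:-, d:-, e:-; rest ⊤}  OUT={d:-, e:-; rest ⊤}
  B2:  IN={d:-, e:-; rest ⊤}  OUT={d:-, e:-; rest ⊤}
  B3:  IN={d:-, e:-; rest ⊤}  OUT={d:-, e:-; rest ⊤}
  B4:  IN={d:-, e:-; rest ⊤}  OUT={d:-, e:-; rest ⊤}
  B5:  IN={e:-; rest ⊤}  OUT={e:-, f:+; rest ⊤}
  B6:  IN={e:-, f:+; rest ⊤}  OUT={a:+, e:-, f:+; rest ⊤}
  B7:  IN={e:-; rest ⊤}  OUT={e:-; rest ⊤}

Merge at B6: IN[B6] = OUT[B5] = {a: ⊤, b: ⊤, c: ⊤, d: ⊤, e: -, f: +}
Applying B6's transfer function to that IN value gives OUT[B6] (row B6 above).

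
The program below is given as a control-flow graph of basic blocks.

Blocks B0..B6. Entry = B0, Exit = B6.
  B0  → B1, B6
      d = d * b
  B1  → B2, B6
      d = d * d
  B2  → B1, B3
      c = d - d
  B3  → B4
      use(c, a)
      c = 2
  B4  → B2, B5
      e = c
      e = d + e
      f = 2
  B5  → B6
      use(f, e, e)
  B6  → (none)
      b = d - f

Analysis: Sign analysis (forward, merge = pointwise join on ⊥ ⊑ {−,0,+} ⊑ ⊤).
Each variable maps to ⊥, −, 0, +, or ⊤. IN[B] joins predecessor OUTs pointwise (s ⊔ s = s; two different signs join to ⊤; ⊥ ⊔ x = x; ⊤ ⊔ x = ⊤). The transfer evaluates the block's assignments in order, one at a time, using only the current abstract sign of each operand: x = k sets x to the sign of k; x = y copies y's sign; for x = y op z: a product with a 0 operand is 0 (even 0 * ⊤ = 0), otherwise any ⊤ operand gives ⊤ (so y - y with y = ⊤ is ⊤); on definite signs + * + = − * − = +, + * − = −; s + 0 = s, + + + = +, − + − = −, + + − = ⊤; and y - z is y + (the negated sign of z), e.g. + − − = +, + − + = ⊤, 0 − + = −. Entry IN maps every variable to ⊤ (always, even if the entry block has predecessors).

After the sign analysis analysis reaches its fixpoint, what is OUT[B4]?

Fixpoint table:
  B0:  IN=(all ⊤)  OUT=(all ⊤)
  B1:  IN=(all ⊤)  OUT=(all ⊤)
  B2:  IN=(all ⊤)  OUT=(all ⊤)
  B3:  IN=(all ⊤)  OUT={c:+; rest ⊤}
  B4:  IN={c:+; rest ⊤}  OUT={c:+, f:+; rest ⊤}
  B5:  IN={c:+, f:+; rest ⊤}  OUT={c:+, f:+; rest ⊤}
  B6:  IN=(all ⊤)  OUT=(all ⊤)

Merge at B4: IN[B4] = OUT[B3] = {a: ⊤, b: ⊤, c: +, d: ⊤, e: ⊤, f: ⊤}
Applying B4's transfer function to that IN value gives OUT[B4] (row B4 above).

Answer: {a: ⊤, b: ⊤, c: +, d: ⊤, e: ⊤, f: +}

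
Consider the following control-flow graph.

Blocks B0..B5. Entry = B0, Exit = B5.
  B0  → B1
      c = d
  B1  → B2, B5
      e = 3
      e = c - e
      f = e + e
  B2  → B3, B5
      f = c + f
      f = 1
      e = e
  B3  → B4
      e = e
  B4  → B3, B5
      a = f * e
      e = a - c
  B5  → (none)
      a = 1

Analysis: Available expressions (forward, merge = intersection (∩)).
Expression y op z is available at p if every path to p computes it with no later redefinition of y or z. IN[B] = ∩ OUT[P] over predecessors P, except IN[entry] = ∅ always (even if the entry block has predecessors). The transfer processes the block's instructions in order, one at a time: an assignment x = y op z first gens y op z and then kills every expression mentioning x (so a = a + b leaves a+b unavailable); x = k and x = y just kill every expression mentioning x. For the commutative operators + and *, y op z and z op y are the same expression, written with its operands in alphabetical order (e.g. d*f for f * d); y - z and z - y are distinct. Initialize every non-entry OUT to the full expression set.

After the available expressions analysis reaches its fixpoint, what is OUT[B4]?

Fixpoint table:
  B0: | IN={} | OUT={}
  B1: | IN={} | OUT={e+e}
  B2: | IN={e+e} | OUT={}
  B3: | IN={} | OUT={}
  B4: | IN={} | OUT={a-c}
  B5: | IN={} | OUT={}

Merge at B4: IN[B4] = OUT[B3] = {}
Applying B4's transfer function to that IN value gives OUT[B4] (row B4 above).

Answer: {a-c}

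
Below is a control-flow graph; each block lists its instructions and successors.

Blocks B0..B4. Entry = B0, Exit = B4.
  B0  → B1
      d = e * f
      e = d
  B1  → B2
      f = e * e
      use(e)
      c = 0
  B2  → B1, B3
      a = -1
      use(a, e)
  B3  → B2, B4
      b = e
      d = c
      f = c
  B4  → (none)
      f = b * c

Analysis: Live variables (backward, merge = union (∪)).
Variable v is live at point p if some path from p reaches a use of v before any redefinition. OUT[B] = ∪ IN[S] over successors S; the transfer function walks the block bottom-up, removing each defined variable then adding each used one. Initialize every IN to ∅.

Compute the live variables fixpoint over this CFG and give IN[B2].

Per-block solution:
  B0: | IN={e, f} | OUT={e}
  B1: | IN={e} | OUT={c, e}
  B2: | IN={c, e} | OUT={c, e}
  B3: | IN={c, e} | OUT={b, c, e}
  B4: | IN={b, c} | OUT={}

Merge at B2: OUT[B2] = IN[B1] ⊔ IN[B3] = {c, e}
Applying B2's transfer function to that OUT value gives IN[B2] (row B2 above).

Answer: {c, e}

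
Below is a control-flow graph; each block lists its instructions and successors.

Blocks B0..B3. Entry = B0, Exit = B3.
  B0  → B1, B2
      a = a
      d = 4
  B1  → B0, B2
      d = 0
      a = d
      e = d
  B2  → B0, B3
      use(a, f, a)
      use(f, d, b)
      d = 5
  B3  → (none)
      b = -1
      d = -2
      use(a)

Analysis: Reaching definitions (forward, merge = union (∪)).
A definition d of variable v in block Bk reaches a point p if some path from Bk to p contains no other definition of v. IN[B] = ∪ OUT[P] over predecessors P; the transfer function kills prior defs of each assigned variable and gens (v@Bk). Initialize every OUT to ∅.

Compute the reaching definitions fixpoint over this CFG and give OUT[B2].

Fixpoint table:
  B0: | IN={a@B0, a@B1, d@B1, d@B2, e@B1} | OUT={a@B0, d@B0, e@B1}
  B1: | IN={a@B0, d@B0, e@B1} | OUT={a@B1, d@B1, e@B1}
  B2: | IN={a@B0, a@B1, d@B0, d@B1, e@B1} | OUT={a@B0, a@B1, d@B2, e@B1}
  B3: | IN={a@B0, a@B1, d@B2, e@B1} | OUT={a@B0, a@B1, b@B3, d@B3, e@B1}

Merge at B2: IN[B2] = OUT[B0] ⊔ OUT[B1] = {a@B0, a@B1, d@B0, d@B1, e@B1}
Applying B2's transfer function to that IN value gives OUT[B2] (row B2 above).

Answer: {a@B0, a@B1, d@B2, e@B1}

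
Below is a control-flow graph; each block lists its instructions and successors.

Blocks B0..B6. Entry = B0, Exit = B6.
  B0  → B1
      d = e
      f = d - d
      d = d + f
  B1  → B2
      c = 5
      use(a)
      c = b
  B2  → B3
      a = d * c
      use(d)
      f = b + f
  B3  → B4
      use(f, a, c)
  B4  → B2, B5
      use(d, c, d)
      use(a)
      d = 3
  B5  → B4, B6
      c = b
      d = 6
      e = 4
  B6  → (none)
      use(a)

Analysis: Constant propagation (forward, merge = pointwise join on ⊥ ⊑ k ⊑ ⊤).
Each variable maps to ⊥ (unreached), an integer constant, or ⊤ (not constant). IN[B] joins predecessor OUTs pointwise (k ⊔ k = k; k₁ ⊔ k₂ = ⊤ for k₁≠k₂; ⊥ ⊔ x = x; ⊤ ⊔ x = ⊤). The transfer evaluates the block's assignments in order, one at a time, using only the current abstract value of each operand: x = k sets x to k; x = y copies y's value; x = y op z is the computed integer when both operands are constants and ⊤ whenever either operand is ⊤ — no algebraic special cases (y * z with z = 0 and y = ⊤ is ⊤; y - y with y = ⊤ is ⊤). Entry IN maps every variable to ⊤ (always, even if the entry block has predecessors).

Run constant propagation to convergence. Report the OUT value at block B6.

Answer: {a: ⊤, b: ⊤, c: ⊤, d: 6, e: 4, f: ⊤}

Derivation:
Per-block solution:
  B0:   IN=(all ⊤)   OUT=(all ⊤)
  B1:   IN=(all ⊤)   OUT=(all ⊤)
  B2:   IN=(all ⊤)   OUT=(all ⊤)
  B3:   IN=(all ⊤)   OUT=(all ⊤)
  B4:   IN=(all ⊤)   OUT={d:3; rest ⊤}
  B5:   IN={d:3; rest ⊤}   OUT={d:6, e:4; rest ⊤}
  B6:   IN={d:6, e:4; rest ⊤}   OUT={d:6, e:4; rest ⊤}

Merge at B6: IN[B6] = OUT[B5] = {a: ⊤, b: ⊤, c: ⊤, d: 6, e: 4, f: ⊤}
Applying B6's transfer function to that IN value gives OUT[B6] (row B6 above).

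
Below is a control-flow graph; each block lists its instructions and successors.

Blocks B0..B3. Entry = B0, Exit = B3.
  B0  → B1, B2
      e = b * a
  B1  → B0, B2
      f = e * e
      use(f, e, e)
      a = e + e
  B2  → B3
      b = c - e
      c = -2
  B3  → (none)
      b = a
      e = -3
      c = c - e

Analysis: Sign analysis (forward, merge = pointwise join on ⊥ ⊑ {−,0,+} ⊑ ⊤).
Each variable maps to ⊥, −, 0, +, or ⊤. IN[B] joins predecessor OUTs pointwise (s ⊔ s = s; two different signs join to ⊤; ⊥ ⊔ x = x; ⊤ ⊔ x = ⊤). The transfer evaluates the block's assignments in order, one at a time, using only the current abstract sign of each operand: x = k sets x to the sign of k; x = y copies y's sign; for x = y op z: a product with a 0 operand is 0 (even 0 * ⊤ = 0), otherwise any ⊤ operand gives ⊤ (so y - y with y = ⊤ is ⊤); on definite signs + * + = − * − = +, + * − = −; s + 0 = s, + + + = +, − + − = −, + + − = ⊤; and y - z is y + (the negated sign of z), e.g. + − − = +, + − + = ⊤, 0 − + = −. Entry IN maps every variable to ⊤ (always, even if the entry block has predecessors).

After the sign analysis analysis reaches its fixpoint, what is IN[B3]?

Per-block solution:
  B0: | IN=(all ⊤) | OUT=(all ⊤)
  B1: | IN=(all ⊤) | OUT=(all ⊤)
  B2: | IN=(all ⊤) | OUT={c:-; rest ⊤}
  B3: | IN={c:-; rest ⊤} | OUT={e:-; rest ⊤}

Merge at B3: IN[B3] = OUT[B2] = {a: ⊤, b: ⊤, c: -, d: ⊤, e: ⊤, f: ⊤}

Answer: {a: ⊤, b: ⊤, c: -, d: ⊤, e: ⊤, f: ⊤}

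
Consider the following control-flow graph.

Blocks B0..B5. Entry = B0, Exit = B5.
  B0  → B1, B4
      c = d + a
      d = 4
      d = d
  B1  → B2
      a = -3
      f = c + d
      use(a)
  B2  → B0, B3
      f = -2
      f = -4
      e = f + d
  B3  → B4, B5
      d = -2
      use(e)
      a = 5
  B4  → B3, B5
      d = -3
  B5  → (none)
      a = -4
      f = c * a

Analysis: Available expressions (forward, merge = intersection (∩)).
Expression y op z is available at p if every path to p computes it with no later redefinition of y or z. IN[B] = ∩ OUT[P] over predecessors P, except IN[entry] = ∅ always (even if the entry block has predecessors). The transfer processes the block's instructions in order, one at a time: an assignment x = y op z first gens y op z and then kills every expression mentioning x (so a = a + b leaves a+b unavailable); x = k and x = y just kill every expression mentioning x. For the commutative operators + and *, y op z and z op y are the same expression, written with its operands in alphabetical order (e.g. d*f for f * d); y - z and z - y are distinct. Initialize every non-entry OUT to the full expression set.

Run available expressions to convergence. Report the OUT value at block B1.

Converged values:
  B0: | IN={} | OUT={}
  B1: | IN={} | OUT={c+d}
  B2: | IN={c+d} | OUT={c+d, d+f}
  B3: | IN={} | OUT={}
  B4: | IN={} | OUT={}
  B5: | IN={} | OUT={a*c}

Merge at B1: IN[B1] = OUT[B0] = {}
Applying B1's transfer function to that IN value gives OUT[B1] (row B1 above).

Answer: {c+d}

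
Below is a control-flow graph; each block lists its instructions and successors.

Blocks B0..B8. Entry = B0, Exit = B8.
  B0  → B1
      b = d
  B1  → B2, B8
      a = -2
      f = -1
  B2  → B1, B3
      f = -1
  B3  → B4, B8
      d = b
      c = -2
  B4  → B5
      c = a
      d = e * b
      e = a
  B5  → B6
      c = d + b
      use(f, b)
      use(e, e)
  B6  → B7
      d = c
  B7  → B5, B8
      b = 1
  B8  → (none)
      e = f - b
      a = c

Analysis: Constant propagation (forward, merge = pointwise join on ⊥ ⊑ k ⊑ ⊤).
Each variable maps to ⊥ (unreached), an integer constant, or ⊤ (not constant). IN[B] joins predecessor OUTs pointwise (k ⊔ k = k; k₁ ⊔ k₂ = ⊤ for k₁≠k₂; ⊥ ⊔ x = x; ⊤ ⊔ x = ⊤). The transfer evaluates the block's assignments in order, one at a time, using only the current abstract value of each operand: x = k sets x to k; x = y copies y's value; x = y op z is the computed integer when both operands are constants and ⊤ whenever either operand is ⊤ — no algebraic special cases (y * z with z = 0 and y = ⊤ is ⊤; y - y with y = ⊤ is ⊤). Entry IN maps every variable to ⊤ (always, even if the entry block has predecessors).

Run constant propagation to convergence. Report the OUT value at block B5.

Per-block solution:
  B0: | IN=(all ⊤) | OUT=(all ⊤)
  B1: | IN=(all ⊤) | OUT={a:-2, f:-1; rest ⊤}
  B2: | IN={a:-2, f:-1; rest ⊤} | OUT={a:-2, f:-1; rest ⊤}
  B3: | IN={a:-2, f:-1; rest ⊤} | OUT={a:-2, c:-2, f:-1; rest ⊤}
  B4: | IN={a:-2, c:-2, f:-1; rest ⊤} | OUT={a:-2, c:-2, e:-2, f:-1; rest ⊤}
  B5: | IN={a:-2, e:-2, f:-1; rest ⊤} | OUT={a:-2, e:-2, f:-1; rest ⊤}
  B6: | IN={a:-2, e:-2, f:-1; rest ⊤} | OUT={a:-2, e:-2, f:-1; rest ⊤}
  B7: | IN={a:-2, e:-2, f:-1; rest ⊤} | OUT={a:-2, b:1, e:-2, f:-1; rest ⊤}
  B8: | IN={a:-2, f:-1; rest ⊤} | OUT={f:-1; rest ⊤}

Merge at B5: IN[B5] = OUT[B4] ⊔ OUT[B7] = {a: -2, b: ⊤, c: ⊤, d: ⊤, e: -2, f: -1}
Applying B5's transfer function to that IN value gives OUT[B5] (row B5 above).

Answer: {a: -2, b: ⊤, c: ⊤, d: ⊤, e: -2, f: -1}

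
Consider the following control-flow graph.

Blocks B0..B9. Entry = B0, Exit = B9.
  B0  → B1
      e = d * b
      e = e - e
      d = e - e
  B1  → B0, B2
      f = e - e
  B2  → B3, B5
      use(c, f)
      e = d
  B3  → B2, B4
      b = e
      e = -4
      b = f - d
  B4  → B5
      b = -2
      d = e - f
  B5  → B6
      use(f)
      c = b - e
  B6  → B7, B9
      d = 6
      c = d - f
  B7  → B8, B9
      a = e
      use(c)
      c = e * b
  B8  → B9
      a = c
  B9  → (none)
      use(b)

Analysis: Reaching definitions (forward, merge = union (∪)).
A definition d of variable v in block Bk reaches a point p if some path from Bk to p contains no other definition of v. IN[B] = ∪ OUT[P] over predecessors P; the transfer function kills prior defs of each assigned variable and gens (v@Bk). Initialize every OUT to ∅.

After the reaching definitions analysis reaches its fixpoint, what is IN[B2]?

Answer: {b@B3, d@B0, e@B0, e@B3, f@B1}

Working:
Per-block solution:
  B0:  IN={d@B0, e@B0, f@B1}  OUT={d@B0, e@B0, f@B1}
  B1:  IN={d@B0, e@B0, f@B1}  OUT={d@B0, e@B0, f@B1}
  B2:  IN={b@B3, d@B0, e@B0, e@B3, f@B1}  OUT={b@B3, d@B0, e@B2, f@B1}
  B3:  IN={b@B3, d@B0, e@B2, f@B1}  OUT={b@B3, d@B0, e@B3, f@B1}
  B4:  IN={b@B3, d@B0, e@B3, f@B1}  OUT={b@B4, d@B4, e@B3, f@B1}
  B5:  IN={b@B3, b@B4, d@B0, d@B4, e@B2, e@B3, f@B1}  OUT={b@B3, b@B4, c@B5, d@B0, d@B4, e@B2, e@B3, f@B1}
  B6:  IN={b@B3, b@B4, c@B5, d@B0, d@B4, e@B2, e@B3, f@B1}  OUT={b@B3, b@B4, c@B6, d@B6, e@B2, e@B3, f@B1}
  B7:  IN={b@B3, b@B4, c@B6, d@B6, e@B2, e@B3, f@B1}  OUT={a@B7, b@B3, b@B4, c@B7, d@B6, e@B2, e@B3, f@B1}
  B8:  IN={a@B7, b@B3, b@B4, c@B7, d@B6, e@B2, e@B3, f@B1}  OUT={a@B8, b@B3, b@B4, c@B7, d@B6, e@B2, e@B3, f@B1}
  B9:  IN={a@B7, a@B8, b@B3, b@B4, c@B6, c@B7, d@B6, e@B2, e@B3, f@B1}  OUT={a@B7, a@B8, b@B3, b@B4, c@B6, c@B7, d@B6, e@B2, e@B3, f@B1}

Merge at B2: IN[B2] = OUT[B1] ⊔ OUT[B3] = {b@B3, d@B0, e@B0, e@B3, f@B1}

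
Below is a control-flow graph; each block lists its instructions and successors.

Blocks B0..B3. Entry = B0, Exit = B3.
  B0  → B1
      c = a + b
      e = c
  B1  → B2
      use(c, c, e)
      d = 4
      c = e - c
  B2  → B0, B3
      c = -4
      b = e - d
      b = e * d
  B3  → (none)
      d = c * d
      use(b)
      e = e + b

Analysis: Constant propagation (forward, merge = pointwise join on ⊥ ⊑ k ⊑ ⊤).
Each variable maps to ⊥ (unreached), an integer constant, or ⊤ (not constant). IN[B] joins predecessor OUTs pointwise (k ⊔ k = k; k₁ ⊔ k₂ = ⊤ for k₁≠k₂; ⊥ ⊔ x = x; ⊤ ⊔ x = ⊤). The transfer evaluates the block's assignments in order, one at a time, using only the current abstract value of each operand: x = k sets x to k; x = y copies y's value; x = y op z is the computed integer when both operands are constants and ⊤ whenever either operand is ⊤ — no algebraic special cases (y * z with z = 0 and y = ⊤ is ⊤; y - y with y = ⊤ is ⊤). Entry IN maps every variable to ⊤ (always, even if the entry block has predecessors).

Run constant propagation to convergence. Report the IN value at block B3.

Answer: {a: ⊤, b: ⊤, c: -4, d: 4, e: ⊤, f: ⊤}

Derivation:
Fixpoint table:
  B0:  IN=(all ⊤)  OUT=(all ⊤)
  B1:  IN=(all ⊤)  OUT={d:4; rest ⊤}
  B2:  IN={d:4; rest ⊤}  OUT={c:-4, d:4; rest ⊤}
  B3:  IN={c:-4, d:4; rest ⊤}  OUT={c:-4, d:-16; rest ⊤}

Merge at B3: IN[B3] = OUT[B2] = {a: ⊤, b: ⊤, c: -4, d: 4, e: ⊤, f: ⊤}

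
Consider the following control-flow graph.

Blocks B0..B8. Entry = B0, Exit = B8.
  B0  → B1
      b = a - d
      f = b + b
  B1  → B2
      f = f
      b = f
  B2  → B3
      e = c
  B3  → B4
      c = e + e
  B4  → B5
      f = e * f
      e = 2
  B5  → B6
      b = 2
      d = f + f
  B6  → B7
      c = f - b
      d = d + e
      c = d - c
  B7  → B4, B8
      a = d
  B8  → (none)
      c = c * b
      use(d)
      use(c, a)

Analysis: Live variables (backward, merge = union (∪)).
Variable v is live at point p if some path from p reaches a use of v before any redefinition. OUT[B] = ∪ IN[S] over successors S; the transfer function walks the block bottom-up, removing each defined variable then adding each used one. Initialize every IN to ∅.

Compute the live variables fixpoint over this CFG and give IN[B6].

Answer: {b, d, e, f}

Trace:
Per-block solution:
  B0: | IN={a, c, d} | OUT={c, f}
  B1: | IN={c, f} | OUT={c, f}
  B2: | IN={c, f} | OUT={e, f}
  B3: | IN={e, f} | OUT={e, f}
  B4: | IN={e, f} | OUT={e, f}
  B5: | IN={e, f} | OUT={b, d, e, f}
  B6: | IN={b, d, e, f} | OUT={b, c, d, e, f}
  B7: | IN={b, c, d, e, f} | OUT={a, b, c, d, e, f}
  B8: | IN={a, b, c, d} | OUT={}

Merge at B6: OUT[B6] = IN[B7] = {b, c, d, e, f}
Applying B6's transfer function to that OUT value gives IN[B6] (row B6 above).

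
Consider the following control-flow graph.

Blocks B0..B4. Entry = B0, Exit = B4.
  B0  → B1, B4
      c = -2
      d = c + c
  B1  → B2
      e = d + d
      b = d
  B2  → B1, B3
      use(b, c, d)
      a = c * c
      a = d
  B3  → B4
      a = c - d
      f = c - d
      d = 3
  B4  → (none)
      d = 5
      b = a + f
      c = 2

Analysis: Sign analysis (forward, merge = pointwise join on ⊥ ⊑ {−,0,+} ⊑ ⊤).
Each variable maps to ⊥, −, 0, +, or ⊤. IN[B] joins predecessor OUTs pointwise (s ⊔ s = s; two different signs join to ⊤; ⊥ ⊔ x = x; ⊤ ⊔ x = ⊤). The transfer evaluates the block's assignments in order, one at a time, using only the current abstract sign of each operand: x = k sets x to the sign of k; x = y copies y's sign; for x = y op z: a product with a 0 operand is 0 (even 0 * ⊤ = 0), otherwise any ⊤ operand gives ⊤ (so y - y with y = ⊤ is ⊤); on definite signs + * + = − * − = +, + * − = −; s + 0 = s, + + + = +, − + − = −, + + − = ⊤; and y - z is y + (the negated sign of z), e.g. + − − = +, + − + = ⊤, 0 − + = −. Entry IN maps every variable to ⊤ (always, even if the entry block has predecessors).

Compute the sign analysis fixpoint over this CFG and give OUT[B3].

Answer: {a: ⊤, b: -, c: -, d: +, e: -, f: ⊤}

Working:
Fixpoint table:
  B0:   IN=(all ⊤)   OUT={c:-, d:-; rest ⊤}
  B1:   IN={c:-, d:-; rest ⊤}   OUT={b:-, c:-, d:-, e:-; rest ⊤}
  B2:   IN={b:-, c:-, d:-, e:-; rest ⊤}   OUT={a:-, b:-, c:-, d:-, e:-; rest ⊤}
  B3:   IN={a:-, b:-, c:-, d:-, e:-; rest ⊤}   OUT={b:-, c:-, d:+, e:-; rest ⊤}
  B4:   IN={c:-; rest ⊤}   OUT={c:+, d:+; rest ⊤}

Merge at B3: IN[B3] = OUT[B2] = {a: -, b: -, c: -, d: -, e: -, f: ⊤}
Applying B3's transfer function to that IN value gives OUT[B3] (row B3 above).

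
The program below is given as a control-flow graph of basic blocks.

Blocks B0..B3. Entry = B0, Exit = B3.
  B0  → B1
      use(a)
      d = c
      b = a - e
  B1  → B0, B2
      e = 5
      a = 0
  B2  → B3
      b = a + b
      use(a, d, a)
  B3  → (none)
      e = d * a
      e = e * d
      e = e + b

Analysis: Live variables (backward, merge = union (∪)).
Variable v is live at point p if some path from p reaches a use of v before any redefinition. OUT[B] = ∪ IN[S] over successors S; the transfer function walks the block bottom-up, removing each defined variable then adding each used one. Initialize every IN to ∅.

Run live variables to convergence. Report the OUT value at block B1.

Fixpoint table:
  B0:  IN={a, c, e}  OUT={b, c, d}
  B1:  IN={b, c, d}  OUT={a, b, c, d, e}
  B2:  IN={a, b, d}  OUT={a, b, d}
  B3:  IN={a, b, d}  OUT={}

Merge at B1: OUT[B1] = IN[B0] ⊔ IN[B2] = {a, b, c, d, e}

Answer: {a, b, c, d, e}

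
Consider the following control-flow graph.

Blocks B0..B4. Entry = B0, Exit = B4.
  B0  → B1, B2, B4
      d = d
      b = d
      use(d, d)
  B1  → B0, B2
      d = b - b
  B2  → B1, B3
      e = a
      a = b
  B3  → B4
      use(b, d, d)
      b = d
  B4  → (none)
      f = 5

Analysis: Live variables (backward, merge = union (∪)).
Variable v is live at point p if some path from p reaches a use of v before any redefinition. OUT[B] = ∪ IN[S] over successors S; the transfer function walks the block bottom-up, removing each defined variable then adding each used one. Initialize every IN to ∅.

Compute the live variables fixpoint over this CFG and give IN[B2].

Converged values:
  B0:  IN={a, d}  OUT={a, b, d}
  B1:  IN={a, b}  OUT={a, b, d}
  B2:  IN={a, b, d}  OUT={a, b, d}
  B3:  IN={b, d}  OUT={}
  B4:  IN={}  OUT={}

Merge at B2: OUT[B2] = IN[B1] ⊔ IN[B3] = {a, b, d}
Applying B2's transfer function to that OUT value gives IN[B2] (row B2 above).

Answer: {a, b, d}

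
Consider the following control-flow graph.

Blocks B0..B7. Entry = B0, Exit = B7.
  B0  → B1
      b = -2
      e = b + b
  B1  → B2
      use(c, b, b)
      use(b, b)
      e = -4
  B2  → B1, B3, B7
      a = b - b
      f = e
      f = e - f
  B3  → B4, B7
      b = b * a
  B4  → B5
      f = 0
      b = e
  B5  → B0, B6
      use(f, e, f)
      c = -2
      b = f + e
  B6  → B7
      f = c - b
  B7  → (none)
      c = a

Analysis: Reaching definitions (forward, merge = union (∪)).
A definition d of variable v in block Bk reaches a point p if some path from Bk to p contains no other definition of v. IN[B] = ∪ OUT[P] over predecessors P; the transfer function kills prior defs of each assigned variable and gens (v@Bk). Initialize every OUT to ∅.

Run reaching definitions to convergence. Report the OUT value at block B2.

Answer: {a@B2, b@B0, c@B5, e@B1, f@B2}

Working:
Converged values:
  B0: | IN={a@B2, b@B5, c@B5, e@B1, f@B4} | OUT={a@B2, b@B0, c@B5, e@B0, f@B4}
  B1: | IN={a@B2, b@B0, c@B5, e@B0, e@B1, f@B2, f@B4} | OUT={a@B2, b@B0, c@B5, e@B1, f@B2, f@B4}
  B2: | IN={a@B2, b@B0, c@B5, e@B1, f@B2, f@B4} | OUT={a@B2, b@B0, c@B5, e@B1, f@B2}
  B3: | IN={a@B2, b@B0, c@B5, e@B1, f@B2} | OUT={a@B2, b@B3, c@B5, e@B1, f@B2}
  B4: | IN={a@B2, b@B3, c@B5, e@B1, f@B2} | OUT={a@B2, b@B4, c@B5, e@B1, f@B4}
  B5: | IN={a@B2, b@B4, c@B5, e@B1, f@B4} | OUT={a@B2, b@B5, c@B5, e@B1, f@B4}
  B6: | IN={a@B2, b@B5, c@B5, e@B1, f@B4} | OUT={a@B2, b@B5, c@B5, e@B1, f@B6}
  B7: | IN={a@B2, b@B0, b@B3, b@B5, c@B5, e@B1, f@B2, f@B6} | OUT={a@B2, b@B0, b@B3, b@B5, c@B7, e@B1, f@B2, f@B6}

Merge at B2: IN[B2] = OUT[B1] = {a@B2, b@B0, c@B5, e@B1, f@B2, f@B4}
Applying B2's transfer function to that IN value gives OUT[B2] (row B2 above).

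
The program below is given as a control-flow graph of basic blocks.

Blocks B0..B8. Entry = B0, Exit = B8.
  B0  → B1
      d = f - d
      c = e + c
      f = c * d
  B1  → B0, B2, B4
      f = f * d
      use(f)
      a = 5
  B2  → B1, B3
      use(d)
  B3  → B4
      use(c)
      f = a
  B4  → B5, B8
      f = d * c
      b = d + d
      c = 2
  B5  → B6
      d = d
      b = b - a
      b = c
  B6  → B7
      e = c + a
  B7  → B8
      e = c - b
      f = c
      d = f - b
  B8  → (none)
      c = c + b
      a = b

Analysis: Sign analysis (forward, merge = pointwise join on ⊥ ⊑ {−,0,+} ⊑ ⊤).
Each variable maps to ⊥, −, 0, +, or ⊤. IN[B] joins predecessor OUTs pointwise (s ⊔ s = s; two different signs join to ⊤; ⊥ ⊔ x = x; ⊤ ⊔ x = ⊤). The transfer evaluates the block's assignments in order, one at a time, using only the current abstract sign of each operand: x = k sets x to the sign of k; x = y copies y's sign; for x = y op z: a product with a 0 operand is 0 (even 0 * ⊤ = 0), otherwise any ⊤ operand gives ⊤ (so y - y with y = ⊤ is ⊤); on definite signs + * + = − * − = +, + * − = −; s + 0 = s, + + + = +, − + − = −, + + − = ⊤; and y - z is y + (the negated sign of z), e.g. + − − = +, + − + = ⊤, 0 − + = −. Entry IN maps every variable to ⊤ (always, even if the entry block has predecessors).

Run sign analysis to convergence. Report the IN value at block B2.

Answer: {a: +, b: ⊤, c: ⊤, d: ⊤, e: ⊤, f: ⊤}

Trace:
Per-block solution:
  B0: | IN=(all ⊤) | OUT=(all ⊤)
  B1: | IN=(all ⊤) | OUT={a:+; rest ⊤}
  B2: | IN={a:+; rest ⊤} | OUT={a:+; rest ⊤}
  B3: | IN={a:+; rest ⊤} | OUT={a:+, f:+; rest ⊤}
  B4: | IN={a:+; rest ⊤} | OUT={a:+, c:+; rest ⊤}
  B5: | IN={a:+, c:+; rest ⊤} | OUT={a:+, b:+, c:+; rest ⊤}
  B6: | IN={a:+, b:+, c:+; rest ⊤} | OUT={a:+, b:+, c:+, e:+; rest ⊤}
  B7: | IN={a:+, b:+, c:+, e:+; rest ⊤} | OUT={a:+, b:+, c:+, f:+; rest ⊤}
  B8: | IN={a:+, c:+; rest ⊤} | OUT=(all ⊤)

Merge at B2: IN[B2] = OUT[B1] = {a: +, b: ⊤, c: ⊤, d: ⊤, e: ⊤, f: ⊤}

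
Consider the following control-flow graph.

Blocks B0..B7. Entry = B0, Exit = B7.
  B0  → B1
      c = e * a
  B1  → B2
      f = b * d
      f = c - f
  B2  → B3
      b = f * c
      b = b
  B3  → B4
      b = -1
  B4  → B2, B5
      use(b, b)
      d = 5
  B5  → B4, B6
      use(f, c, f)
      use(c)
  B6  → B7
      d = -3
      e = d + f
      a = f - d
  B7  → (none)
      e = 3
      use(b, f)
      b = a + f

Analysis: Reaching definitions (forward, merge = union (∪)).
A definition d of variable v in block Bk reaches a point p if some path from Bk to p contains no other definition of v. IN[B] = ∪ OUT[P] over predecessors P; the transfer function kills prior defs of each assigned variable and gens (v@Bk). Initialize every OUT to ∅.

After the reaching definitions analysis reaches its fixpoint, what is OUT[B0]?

Per-block solution:
  B0:   IN={}   OUT={c@B0}
  B1:   IN={c@B0}   OUT={c@B0, f@B1}
  B2:   IN={b@B3, c@B0, d@B4, f@B1}   OUT={b@B2, c@B0, d@B4, f@B1}
  B3:   IN={b@B2, c@B0, d@B4, f@B1}   OUT={b@B3, c@B0, d@B4, f@B1}
  B4:   IN={b@B3, c@B0, d@B4, f@B1}   OUT={b@B3, c@B0, d@B4, f@B1}
  B5:   IN={b@B3, c@B0, d@B4, f@B1}   OUT={b@B3, c@B0, d@B4, f@B1}
  B6:   IN={b@B3, c@B0, d@B4, f@B1}   OUT={a@B6, b@B3, c@B0, d@B6, e@B6, f@B1}
  B7:   IN={a@B6, b@B3, c@B0, d@B6, e@B6, f@B1}   OUT={a@B6, b@B7, c@B0, d@B6, e@B7, f@B1}

B0 is the boundary node: IN[B0] = {}
Applying B0's transfer function to that IN value gives OUT[B0] (row B0 above).

Answer: {c@B0}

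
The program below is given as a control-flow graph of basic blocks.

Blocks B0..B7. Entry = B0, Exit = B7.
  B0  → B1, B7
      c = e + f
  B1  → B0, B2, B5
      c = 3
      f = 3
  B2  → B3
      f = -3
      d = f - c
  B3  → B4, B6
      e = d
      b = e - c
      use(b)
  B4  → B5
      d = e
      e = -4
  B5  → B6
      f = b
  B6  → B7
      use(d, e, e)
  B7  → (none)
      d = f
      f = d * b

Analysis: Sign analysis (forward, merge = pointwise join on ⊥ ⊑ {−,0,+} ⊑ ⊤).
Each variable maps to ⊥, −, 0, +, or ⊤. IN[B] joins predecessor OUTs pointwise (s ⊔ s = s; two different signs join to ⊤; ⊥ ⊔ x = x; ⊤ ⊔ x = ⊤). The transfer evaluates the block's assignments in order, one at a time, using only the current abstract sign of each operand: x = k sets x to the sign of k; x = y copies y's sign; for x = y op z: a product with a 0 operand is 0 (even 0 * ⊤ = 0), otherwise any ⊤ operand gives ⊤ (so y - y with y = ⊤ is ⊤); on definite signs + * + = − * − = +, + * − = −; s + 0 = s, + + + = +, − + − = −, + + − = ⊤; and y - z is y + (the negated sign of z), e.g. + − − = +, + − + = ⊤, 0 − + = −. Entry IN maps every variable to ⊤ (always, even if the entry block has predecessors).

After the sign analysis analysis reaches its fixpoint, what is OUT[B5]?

Answer: {a: ⊤, b: ⊤, c: +, d: ⊤, e: ⊤, f: ⊤}

Trace:
Converged values:
  B0:  IN=(all ⊤)  OUT=(all ⊤)
  B1:  IN=(all ⊤)  OUT={c:+, f:+; rest ⊤}
  B2:  IN={c:+, f:+; rest ⊤}  OUT={c:+, d:-, f:-; rest ⊤}
  B3:  IN={c:+, d:-, f:-; rest ⊤}  OUT={b:-, c:+, d:-, e:-, f:-; rest ⊤}
  B4:  IN={b:-, c:+, d:-, e:-, f:-; rest ⊤}  OUT={b:-, c:+, d:-, e:-, f:-; rest ⊤}
  B5:  IN={c:+; rest ⊤}  OUT={c:+; rest ⊤}
  B6:  IN={c:+; rest ⊤}  OUT={c:+; rest ⊤}
  B7:  IN=(all ⊤)  OUT=(all ⊤)

Merge at B5: IN[B5] = OUT[B1] ⊔ OUT[B4] = {a: ⊤, b: ⊤, c: +, d: ⊤, e: ⊤, f: ⊤}
Applying B5's transfer function to that IN value gives OUT[B5] (row B5 above).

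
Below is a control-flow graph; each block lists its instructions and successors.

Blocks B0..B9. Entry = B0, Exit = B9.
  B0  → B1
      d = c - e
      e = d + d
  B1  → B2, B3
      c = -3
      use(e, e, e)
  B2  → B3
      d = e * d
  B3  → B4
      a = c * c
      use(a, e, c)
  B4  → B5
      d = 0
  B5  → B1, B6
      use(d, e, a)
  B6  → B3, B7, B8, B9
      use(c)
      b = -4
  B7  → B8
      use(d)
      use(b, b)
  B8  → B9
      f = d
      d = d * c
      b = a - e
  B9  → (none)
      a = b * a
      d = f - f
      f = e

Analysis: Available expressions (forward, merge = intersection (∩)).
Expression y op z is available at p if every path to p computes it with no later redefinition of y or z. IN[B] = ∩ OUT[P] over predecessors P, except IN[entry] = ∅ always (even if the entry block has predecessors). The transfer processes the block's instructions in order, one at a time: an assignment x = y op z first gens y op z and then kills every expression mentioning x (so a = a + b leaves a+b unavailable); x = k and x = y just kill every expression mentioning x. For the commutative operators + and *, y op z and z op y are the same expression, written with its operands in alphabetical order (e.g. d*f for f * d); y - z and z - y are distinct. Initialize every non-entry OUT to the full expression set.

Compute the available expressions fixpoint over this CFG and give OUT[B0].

Answer: {d+d}

Trace:
Fixpoint table:
  B0:   IN={}   OUT={d+d}
  B1:   IN={}   OUT={}
  B2:   IN={}   OUT={}
  B3:   IN={}   OUT={c*c}
  B4:   IN={c*c}   OUT={c*c}
  B5:   IN={c*c}   OUT={c*c}
  B6:   IN={c*c}   OUT={c*c}
  B7:   IN={c*c}   OUT={c*c}
  B8:   IN={c*c}   OUT={a-e, c*c}
  B9:   IN={c*c}   OUT={c*c}

B0 is the boundary node: IN[B0] = {}
Applying B0's transfer function to that IN value gives OUT[B0] (row B0 above).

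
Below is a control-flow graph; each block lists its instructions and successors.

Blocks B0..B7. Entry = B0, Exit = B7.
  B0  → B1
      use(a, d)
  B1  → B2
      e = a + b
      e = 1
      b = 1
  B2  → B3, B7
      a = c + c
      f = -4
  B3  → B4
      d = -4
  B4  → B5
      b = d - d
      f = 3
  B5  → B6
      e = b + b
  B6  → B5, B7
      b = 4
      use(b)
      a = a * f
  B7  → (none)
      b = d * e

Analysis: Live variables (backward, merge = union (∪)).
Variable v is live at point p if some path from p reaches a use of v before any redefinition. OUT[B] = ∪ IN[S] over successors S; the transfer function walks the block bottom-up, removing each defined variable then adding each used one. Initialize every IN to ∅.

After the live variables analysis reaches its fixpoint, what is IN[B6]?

Answer: {a, d, e, f}

Derivation:
Per-block solution:
  B0:  IN={a, b, c, d}  OUT={a, b, c, d}
  B1:  IN={a, b, c, d}  OUT={c, d, e}
  B2:  IN={c, d, e}  OUT={a, d, e}
  B3:  IN={a}  OUT={a, d}
  B4:  IN={a, d}  OUT={a, b, d, f}
  B5:  IN={a, b, d, f}  OUT={a, d, e, f}
  B6:  IN={a, d, e, f}  OUT={a, b, d, e, f}
  B7:  IN={d, e}  OUT={}

Merge at B6: OUT[B6] = IN[B5] ⊔ IN[B7] = {a, b, d, e, f}
Applying B6's transfer function to that OUT value gives IN[B6] (row B6 above).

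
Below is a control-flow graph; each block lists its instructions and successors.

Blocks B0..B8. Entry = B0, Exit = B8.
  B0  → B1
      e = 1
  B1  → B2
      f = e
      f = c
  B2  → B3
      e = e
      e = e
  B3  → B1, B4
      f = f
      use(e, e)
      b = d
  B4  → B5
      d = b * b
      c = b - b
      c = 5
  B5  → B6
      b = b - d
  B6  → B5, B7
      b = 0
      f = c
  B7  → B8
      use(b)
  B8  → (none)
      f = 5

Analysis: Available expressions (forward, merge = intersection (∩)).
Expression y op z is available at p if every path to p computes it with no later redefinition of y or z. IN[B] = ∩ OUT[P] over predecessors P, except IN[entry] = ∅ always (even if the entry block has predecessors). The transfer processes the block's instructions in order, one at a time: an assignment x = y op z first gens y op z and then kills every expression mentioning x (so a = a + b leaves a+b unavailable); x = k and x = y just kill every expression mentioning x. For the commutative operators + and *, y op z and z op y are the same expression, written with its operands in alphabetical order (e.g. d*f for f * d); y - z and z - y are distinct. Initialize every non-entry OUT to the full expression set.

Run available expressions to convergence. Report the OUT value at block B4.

Per-block solution:
  B0:  IN={}  OUT={}
  B1:  IN={}  OUT={}
  B2:  IN={}  OUT={}
  B3:  IN={}  OUT={}
  B4:  IN={}  OUT={b*b, b-b}
  B5:  IN={}  OUT={}
  B6:  IN={}  OUT={}
  B7:  IN={}  OUT={}
  B8:  IN={}  OUT={}

Merge at B4: IN[B4] = OUT[B3] = {}
Applying B4's transfer function to that IN value gives OUT[B4] (row B4 above).

Answer: {b*b, b-b}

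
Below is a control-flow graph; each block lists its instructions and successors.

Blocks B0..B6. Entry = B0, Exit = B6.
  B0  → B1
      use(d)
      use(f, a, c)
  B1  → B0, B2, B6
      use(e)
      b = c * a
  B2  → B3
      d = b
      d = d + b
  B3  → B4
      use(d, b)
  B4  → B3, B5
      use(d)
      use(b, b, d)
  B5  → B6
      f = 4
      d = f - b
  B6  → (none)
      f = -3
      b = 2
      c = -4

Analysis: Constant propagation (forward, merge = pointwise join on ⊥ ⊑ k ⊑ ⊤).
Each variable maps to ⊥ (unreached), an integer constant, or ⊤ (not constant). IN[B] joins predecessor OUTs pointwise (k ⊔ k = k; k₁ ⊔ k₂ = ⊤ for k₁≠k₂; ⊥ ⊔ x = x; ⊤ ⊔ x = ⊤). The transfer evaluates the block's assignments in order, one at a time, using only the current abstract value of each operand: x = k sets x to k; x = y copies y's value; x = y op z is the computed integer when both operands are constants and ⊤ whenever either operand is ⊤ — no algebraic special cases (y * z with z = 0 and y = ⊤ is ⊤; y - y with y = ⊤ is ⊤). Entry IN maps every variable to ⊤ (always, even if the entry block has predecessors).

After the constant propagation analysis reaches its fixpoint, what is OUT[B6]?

Answer: {a: ⊤, b: 2, c: -4, d: ⊤, e: ⊤, f: -3}

Working:
Per-block solution:
  B0: | IN=(all ⊤) | OUT=(all ⊤)
  B1: | IN=(all ⊤) | OUT=(all ⊤)
  B2: | IN=(all ⊤) | OUT=(all ⊤)
  B3: | IN=(all ⊤) | OUT=(all ⊤)
  B4: | IN=(all ⊤) | OUT=(all ⊤)
  B5: | IN=(all ⊤) | OUT={f:4; rest ⊤}
  B6: | IN=(all ⊤) | OUT={b:2, c:-4, f:-3; rest ⊤}

Merge at B6: IN[B6] = OUT[B1] ⊔ OUT[B5] = {a: ⊤, b: ⊤, c: ⊤, d: ⊤, e: ⊤, f: ⊤}
Applying B6's transfer function to that IN value gives OUT[B6] (row B6 above).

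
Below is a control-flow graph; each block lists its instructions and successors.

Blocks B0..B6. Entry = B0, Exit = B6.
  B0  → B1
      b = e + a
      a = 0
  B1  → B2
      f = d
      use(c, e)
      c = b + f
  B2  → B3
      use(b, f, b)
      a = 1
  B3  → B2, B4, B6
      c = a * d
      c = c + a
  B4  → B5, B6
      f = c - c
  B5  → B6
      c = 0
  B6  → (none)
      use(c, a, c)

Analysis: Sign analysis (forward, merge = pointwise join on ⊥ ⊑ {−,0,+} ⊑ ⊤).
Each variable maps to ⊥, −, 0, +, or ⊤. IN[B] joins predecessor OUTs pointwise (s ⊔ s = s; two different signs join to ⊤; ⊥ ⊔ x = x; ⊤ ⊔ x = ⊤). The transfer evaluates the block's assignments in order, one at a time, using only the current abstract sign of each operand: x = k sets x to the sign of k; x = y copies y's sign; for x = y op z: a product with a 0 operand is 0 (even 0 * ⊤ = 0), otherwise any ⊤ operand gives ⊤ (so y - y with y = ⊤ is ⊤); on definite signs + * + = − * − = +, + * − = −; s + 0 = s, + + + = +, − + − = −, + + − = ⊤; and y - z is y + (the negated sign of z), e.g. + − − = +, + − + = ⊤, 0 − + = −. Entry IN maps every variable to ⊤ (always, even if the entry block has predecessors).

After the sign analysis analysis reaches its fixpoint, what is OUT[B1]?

Answer: {a: 0, b: ⊤, c: ⊤, d: ⊤, e: ⊤, f: ⊤}

Working:
Per-block solution:
  B0:   IN=(all ⊤)   OUT={a:0; rest ⊤}
  B1:   IN={a:0; rest ⊤}   OUT={a:0; rest ⊤}
  B2:   IN=(all ⊤)   OUT={a:+; rest ⊤}
  B3:   IN={a:+; rest ⊤}   OUT={a:+; rest ⊤}
  B4:   IN={a:+; rest ⊤}   OUT={a:+; rest ⊤}
  B5:   IN={a:+; rest ⊤}   OUT={a:+, c:0; rest ⊤}
  B6:   IN={a:+; rest ⊤}   OUT={a:+; rest ⊤}

Merge at B1: IN[B1] = OUT[B0] = {a: 0, b: ⊤, c: ⊤, d: ⊤, e: ⊤, f: ⊤}
Applying B1's transfer function to that IN value gives OUT[B1] (row B1 above).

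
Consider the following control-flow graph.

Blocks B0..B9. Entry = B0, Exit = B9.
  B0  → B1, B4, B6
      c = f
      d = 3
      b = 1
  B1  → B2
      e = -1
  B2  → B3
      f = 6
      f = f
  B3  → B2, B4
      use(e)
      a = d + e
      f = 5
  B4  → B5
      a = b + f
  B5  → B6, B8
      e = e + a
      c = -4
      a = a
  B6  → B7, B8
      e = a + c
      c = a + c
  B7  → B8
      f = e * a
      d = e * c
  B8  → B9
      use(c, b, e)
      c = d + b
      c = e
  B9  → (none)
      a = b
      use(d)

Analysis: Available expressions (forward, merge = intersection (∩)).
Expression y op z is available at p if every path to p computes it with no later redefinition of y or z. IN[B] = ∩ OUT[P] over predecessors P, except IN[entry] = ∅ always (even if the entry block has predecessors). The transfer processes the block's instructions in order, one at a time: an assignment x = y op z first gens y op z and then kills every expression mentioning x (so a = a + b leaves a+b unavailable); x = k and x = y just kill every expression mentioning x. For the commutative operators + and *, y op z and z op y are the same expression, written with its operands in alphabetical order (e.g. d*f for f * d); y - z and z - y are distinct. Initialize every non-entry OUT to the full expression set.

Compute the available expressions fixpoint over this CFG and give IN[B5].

Fixpoint table:
  B0: | IN={} | OUT={}
  B1: | IN={} | OUT={}
  B2: | IN={} | OUT={}
  B3: | IN={} | OUT={d+e}
  B4: | IN={} | OUT={b+f}
  B5: | IN={b+f} | OUT={b+f}
  B6: | IN={} | OUT={}
  B7: | IN={} | OUT={a*e, c*e}
  B8: | IN={} | OUT={b+d}
  B9: | IN={b+d} | OUT={b+d}

Merge at B5: IN[B5] = OUT[B4] = {b+f}

Answer: {b+f}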